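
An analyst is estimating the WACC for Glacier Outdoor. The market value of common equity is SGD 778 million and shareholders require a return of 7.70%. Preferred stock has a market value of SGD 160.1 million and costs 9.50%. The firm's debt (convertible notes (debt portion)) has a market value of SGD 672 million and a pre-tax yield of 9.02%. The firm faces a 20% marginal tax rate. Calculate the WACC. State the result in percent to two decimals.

Total capital V = 778 + 160.1 + 672 = 1610.1.
Equity: weight = 778/1610.1 = 0.4832; cost = 7.7%.
Preferred: weight = 160.1/1610.1 = 0.0994; cost = 9.5%.
Convertible notes (debt portion): weight = 672/1610.1 = 0.4174; after-tax cost = 9.02% × (1 − 20%) = 7.2160%.
WACC = 0.4832 × 7.7000% + 0.0994 × 9.5000% + 0.4174 × 7.2160% = 7.6770%.

7.68%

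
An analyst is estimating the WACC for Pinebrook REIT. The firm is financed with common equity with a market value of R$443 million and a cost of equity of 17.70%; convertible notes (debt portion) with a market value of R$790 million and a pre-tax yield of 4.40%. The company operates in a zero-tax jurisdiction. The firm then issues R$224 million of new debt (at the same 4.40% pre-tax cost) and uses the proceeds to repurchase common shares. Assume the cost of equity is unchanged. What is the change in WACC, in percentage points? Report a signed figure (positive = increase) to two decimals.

Current WACC:
Total capital V = 443 + 790 = 1233.
Equity: weight = 443/1233 = 0.3593; cost = 17.7%.
Convertible notes (debt portion): weight = 790/1233 = 0.6407; after-tax cost = 4.4% × (1 − 0%) = 4.4000%.
WACC = 0.3593 × 17.7000% + 0.6407 × 4.4000% = 9.1785%.
After the change:
Total capital V = 219 + 1014 = 1233.
Equity: weight = 219/1233 = 0.1776; cost = 17.7%.
Convertible notes (debt portion): weight = 1014/1233 = 0.8224; after-tax cost = 4.4% × (1 − 0%) = 4.4000%.
WACC = 0.1776 × 17.7000% + 0.8224 × 4.4000% = 6.7623%.
Change in WACC = 6.7623% − 9.1785% = -2.4162 pp.

-2.42 pp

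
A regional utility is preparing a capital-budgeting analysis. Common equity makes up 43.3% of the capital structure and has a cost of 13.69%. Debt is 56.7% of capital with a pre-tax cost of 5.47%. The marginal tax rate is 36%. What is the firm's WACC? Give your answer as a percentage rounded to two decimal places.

7.91%

After-tax cost of debt = 5.47% × (1 − 36%) = 3.5008%.
WACC = 0.433 × 13.6900% + 0.567 × 3.5008% = 7.9127%.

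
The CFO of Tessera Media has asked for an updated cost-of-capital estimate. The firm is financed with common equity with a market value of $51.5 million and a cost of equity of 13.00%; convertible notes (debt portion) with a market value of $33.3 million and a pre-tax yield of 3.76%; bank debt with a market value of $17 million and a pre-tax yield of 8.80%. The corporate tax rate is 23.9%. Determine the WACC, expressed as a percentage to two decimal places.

8.63%

Total capital V = 51.5 + 33.3 + 17 = 101.8.
Equity: weight = 51.5/101.8 = 0.5059; cost = 13%.
Convertible notes (debt portion): weight = 33.3/101.8 = 0.3271; after-tax cost = 3.76% × (1 − 23.9%) = 2.8614%.
Bank debt: weight = 17/101.8 = 0.1670; after-tax cost = 8.8% × (1 − 23.9%) = 6.6968%.
WACC = 0.5059 × 13.0000% + 0.3271 × 2.8614% + 0.1670 × 6.6968% = 8.6309%.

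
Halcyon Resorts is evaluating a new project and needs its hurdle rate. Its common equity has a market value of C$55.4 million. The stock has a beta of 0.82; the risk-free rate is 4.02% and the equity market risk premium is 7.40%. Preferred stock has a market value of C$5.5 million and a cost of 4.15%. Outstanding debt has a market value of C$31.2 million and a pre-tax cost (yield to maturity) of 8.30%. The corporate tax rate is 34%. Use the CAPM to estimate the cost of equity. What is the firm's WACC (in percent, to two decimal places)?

8.17%

Cost of equity via CAPM: Re = 4.02% + 0.82 × 7.4% = 10.0880%.
Total capital V = 55.4 + 5.5 + 31.2 = 92.1.
Equity: weight = 55.4/92.1 = 0.6015; cost = 10.088%.
Preferred: weight = 5.5/92.1 = 0.0597; cost = 4.15%.
Debt: weight = 31.2/92.1 = 0.3388; after-tax cost = 8.3% × (1 − 34%) = 5.4780%.
WACC = 0.6015 × 10.0880% + 0.0597 × 4.1500% + 0.3388 × 5.4780% = 8.1717%.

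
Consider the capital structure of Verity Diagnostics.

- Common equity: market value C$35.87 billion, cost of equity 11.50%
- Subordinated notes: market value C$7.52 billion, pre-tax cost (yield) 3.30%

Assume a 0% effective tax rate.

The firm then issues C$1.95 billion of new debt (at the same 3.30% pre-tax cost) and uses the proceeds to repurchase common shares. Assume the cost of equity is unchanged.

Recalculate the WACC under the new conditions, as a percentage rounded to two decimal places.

After the change:
Total capital V = 33.92 + 9.47 = 43.39.
Equity: weight = 33.92/43.39 = 0.7817; cost = 11.5%.
Subordinated notes: weight = 9.47/43.39 = 0.2183; after-tax cost = 3.3% × (1 − 0%) = 3.3000%.
WACC = 0.7817 × 11.5000% + 0.2183 × 3.3000% = 9.7103%.

9.71%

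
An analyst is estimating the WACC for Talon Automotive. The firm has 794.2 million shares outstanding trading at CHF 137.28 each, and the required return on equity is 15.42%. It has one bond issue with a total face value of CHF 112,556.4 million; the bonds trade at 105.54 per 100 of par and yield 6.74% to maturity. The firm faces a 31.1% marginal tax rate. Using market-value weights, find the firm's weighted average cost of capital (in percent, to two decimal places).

9.80%

Market value of equity E = 137.28 × 794.2m = 109027.776m. Market value of debt D = 112556.4m × 105.54/100 = 118792.02456m.
Total capital V = 109027.776 + 118792.02456 = 227819.80056.
Equity: weight = 109027.776/227819.80056 = 0.4786; cost = 15.42%.
Bonds outstanding: weight = 118792.02456/227819.80056 = 0.5214; after-tax cost = 6.74% × (1 − 31.1%) = 4.6439%.
WACC = 0.4786 × 15.4200% + 0.5214 × 4.6439% = 9.8010%.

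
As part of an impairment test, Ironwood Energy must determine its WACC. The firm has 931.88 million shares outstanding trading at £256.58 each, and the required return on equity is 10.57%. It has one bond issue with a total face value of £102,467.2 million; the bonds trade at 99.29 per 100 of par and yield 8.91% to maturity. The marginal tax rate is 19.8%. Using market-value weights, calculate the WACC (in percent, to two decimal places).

9.55%

Market value of equity E = 256.58 × 931.88m = 239101.7704m. Market value of debt D = 102467.2m × 99.29/100 = 101739.68288m.
Total capital V = 239101.7704 + 101739.68288 = 340841.45328.
Equity: weight = 239101.7704/340841.45328 = 0.7015; cost = 10.57%.
Bonds outstanding: weight = 101739.68288/340841.45328 = 0.2985; after-tax cost = 8.91% × (1 − 19.8%) = 7.1458%.
WACC = 0.7015 × 10.5700% + 0.2985 × 7.1458% = 9.5479%.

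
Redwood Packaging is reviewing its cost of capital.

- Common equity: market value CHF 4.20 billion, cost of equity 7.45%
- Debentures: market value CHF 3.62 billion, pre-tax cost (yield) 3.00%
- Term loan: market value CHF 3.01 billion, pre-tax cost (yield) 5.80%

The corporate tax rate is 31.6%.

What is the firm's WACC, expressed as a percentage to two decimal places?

4.68%

Total capital V = 4.2 + 3.62 + 3.01 = 10.83.
Equity: weight = 4.2/10.83 = 0.3878; cost = 7.45%.
Debentures: weight = 3.62/10.83 = 0.3343; after-tax cost = 3% × (1 − 31.6%) = 2.0520%.
Term loan: weight = 3.01/10.83 = 0.2779; after-tax cost = 5.8% × (1 − 31.6%) = 3.9672%.
WACC = 0.3878 × 7.4500% + 0.3343 × 2.0520% + 0.2779 × 3.9672% = 4.6777%.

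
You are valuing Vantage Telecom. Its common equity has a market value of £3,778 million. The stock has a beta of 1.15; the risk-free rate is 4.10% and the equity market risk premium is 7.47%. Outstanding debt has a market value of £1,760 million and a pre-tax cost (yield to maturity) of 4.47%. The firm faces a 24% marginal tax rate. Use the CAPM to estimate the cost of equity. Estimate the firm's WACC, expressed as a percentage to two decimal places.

9.74%

Cost of equity via CAPM: Re = 4.1% + 1.15 × 7.47% = 12.6905%.
Total capital V = 3778 + 1760 = 5538.
Equity: weight = 3778/5538 = 0.6822; cost = 12.6905%.
Debt: weight = 1760/5538 = 0.3178; after-tax cost = 4.47% × (1 − 24%) = 3.3972%.
WACC = 0.6822 × 12.6905% + 0.3178 × 3.3972% = 9.7370%.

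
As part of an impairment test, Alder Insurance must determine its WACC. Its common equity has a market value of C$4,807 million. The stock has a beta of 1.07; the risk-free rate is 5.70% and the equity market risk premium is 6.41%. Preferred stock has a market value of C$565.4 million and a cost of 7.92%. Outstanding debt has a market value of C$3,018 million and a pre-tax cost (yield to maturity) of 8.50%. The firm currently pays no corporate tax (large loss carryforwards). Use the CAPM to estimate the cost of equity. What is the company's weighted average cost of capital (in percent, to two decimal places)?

Cost of equity via CAPM: Re = 5.7% + 1.07 × 6.41% = 12.5587%.
Total capital V = 4807 + 565.4 + 3018 = 8390.4.
Equity: weight = 4807/8390.4 = 0.5729; cost = 12.5587%.
Preferred: weight = 565.4/8390.4 = 0.0674; cost = 7.92%.
Debt: weight = 3018/8390.4 = 0.3597; after-tax cost = 8.5% × (1 − 0%) = 8.5000%.
WACC = 0.5729 × 12.5587% + 0.0674 × 7.9200% + 0.3597 × 8.5000% = 10.7862%.

10.79%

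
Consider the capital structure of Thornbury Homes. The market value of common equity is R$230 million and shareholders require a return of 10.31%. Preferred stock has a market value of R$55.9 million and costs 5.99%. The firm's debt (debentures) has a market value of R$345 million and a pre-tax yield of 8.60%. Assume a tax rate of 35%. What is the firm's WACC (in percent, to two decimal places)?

7.35%

Total capital V = 230 + 55.9 + 345 = 630.9.
Equity: weight = 230/630.9 = 0.3646; cost = 10.31%.
Preferred: weight = 55.9/630.9 = 0.0886; cost = 5.99%.
Debentures: weight = 345/630.9 = 0.5468; after-tax cost = 8.6% × (1 − 35%) = 5.5900%.
WACC = 0.3646 × 10.3100% + 0.0886 × 5.9900% + 0.5468 × 5.5900% = 7.3462%.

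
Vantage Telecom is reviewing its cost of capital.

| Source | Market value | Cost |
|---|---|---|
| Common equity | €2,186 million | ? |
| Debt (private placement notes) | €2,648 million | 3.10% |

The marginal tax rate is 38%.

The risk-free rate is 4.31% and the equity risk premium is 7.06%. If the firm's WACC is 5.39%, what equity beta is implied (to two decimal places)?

Total capital V = 2186 + 2648 = 4834.
Equity weight = 2186/4834 = 0.4522.
Private placement notes weight = 2648/4834 = 0.5478.
Debt contribution = 0.5478 × 3.1% × (1 − 38%) = 1.0528%.
Required equity contribution = 5.39% − 1.0528% = 4.3372%  ⇒  Re = 9.5909%.
CAPM: 9.5909% = 4.31% + β × 7.06%  ⇒  β = 0.7480.

0.75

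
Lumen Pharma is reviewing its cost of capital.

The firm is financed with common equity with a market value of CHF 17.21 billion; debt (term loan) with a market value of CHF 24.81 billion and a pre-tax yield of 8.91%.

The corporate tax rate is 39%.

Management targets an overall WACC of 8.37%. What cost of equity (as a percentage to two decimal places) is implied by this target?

12.60%

Total capital V = 17.21 + 24.81 = 42.02.
Equity weight = 17.21/42.02 = 0.4096.
Term loan weight = 24.81/42.02 = 0.5904.
Debt contribution = 0.5904 × 8.91% × (1 − 39%) = 3.2091%.
Required equity contribution = 8.37% − 3.2091% = 5.1609%.
Re = 5.1609% / 0.4096 = 12.6010%.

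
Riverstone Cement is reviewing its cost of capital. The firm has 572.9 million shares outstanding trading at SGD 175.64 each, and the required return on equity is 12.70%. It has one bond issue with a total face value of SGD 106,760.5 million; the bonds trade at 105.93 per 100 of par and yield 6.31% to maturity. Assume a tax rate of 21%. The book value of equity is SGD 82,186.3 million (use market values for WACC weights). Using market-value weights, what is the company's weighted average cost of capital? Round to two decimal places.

Market value of equity E = 175.64 × 572.9m = 100624.156m. Market value of debt D = 106760.5m × 105.93/100 = 113091.39765m.
Total capital V = 100624.156 + 113091.39765 = 213715.55365.
Equity: weight = 100624.156/213715.55365 = 0.4708; cost = 12.7%.
Bonds outstanding: weight = 113091.39765/213715.55365 = 0.5292; after-tax cost = 6.31% × (1 − 21%) = 4.9849%.
WACC = 0.4708 × 12.7000% + 0.5292 × 4.9849% = 8.6174%.

8.62%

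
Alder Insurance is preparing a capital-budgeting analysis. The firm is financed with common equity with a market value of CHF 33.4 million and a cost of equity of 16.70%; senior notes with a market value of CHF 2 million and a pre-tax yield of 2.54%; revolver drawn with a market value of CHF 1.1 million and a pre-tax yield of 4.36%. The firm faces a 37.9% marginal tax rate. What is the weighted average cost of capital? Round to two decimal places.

Total capital V = 33.4 + 2 + 1.1 = 36.5.
Equity: weight = 33.4/36.5 = 0.9151; cost = 16.7%.
Senior notes: weight = 2/36.5 = 0.0548; after-tax cost = 2.54% × (1 − 37.9%) = 1.5773%.
Revolver drawn: weight = 1.1/36.5 = 0.0301; after-tax cost = 4.36% × (1 − 37.9%) = 2.7076%.
WACC = 0.9151 × 16.7000% + 0.0548 × 1.5773% + 0.0301 × 2.7076% = 15.4497%.

15.45%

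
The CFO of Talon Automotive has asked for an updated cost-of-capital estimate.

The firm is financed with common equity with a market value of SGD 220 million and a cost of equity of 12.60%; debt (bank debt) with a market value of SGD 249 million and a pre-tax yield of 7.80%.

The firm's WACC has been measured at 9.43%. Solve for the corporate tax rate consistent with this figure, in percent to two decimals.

15.01%

Total capital V = 220 + 249 = 469.
Equity weight = 220/469 = 0.4691.
Bank debt weight = 249/469 = 0.5309.
Equity contribution = 0.4691 × 12.6% = 5.9104%.
Debt contribution must be 9.43% − 5.9104% = 3.5196%.
0.5309 × 7.8% × (1 − T) = 3.5196%  ⇒  (1 − T) = 0.8499.
T = 15.0103%.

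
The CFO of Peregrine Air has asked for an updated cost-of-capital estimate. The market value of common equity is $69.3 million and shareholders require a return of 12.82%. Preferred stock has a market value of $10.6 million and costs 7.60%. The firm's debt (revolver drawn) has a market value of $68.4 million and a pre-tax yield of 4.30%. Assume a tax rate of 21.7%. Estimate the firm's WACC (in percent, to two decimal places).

8.09%

Total capital V = 69.3 + 10.6 + 68.4 = 148.3.
Equity: weight = 69.3/148.3 = 0.4673; cost = 12.82%.
Preferred: weight = 10.6/148.3 = 0.0715; cost = 7.6%.
Revolver drawn: weight = 68.4/148.3 = 0.4612; after-tax cost = 4.3% × (1 − 21.7%) = 3.3669%.
WACC = 0.4673 × 12.8200% + 0.0715 × 7.6000% + 0.4612 × 3.3669% = 8.0869%.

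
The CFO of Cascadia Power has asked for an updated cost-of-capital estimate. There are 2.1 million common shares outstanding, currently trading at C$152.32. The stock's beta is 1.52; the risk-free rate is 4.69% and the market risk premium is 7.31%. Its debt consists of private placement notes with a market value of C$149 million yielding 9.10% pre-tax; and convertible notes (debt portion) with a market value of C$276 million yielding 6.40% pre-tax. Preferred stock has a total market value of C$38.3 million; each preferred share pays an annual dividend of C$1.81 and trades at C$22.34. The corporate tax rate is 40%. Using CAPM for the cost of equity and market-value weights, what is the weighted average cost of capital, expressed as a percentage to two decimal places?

9.24%

Cost of equity via CAPM: Re = 4.69% + 1.52 × 7.31% = 15.8012%.
Cost of preferred: Rp = 1.81 / 22.34 = 8.1021%.
Market value of equity E = 152.32 × 2.1m = 319.872m.
Total capital V = 319.872 + 38.3 + 149 + 276 = 783.172.
Equity: weight = 319.872/783.172 = 0.4084; cost = 15.8012%.
Preferred: weight = 38.3/783.172 = 0.0489; cost = 8.1021%.
Private placement notes: weight = 149/783.172 = 0.1903; after-tax cost = 9.1% × (1 − 40%) = 5.4600%.
Convertible notes (debt portion): weight = 276/783.172 = 0.3524; after-tax cost = 6.4% × (1 − 40%) = 3.8400%.
WACC = 0.4084 × 15.8012% + 0.0489 × 8.1021% + 0.1903 × 5.4600% + 0.3524 × 3.8400% = 9.2420%.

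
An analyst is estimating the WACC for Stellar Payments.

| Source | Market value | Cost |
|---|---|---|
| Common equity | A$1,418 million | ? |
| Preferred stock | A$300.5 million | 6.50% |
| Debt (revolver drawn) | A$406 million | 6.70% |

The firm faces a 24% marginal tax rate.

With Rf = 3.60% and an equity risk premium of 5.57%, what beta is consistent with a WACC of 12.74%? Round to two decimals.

Total capital V = 1418 + 300.5 + 406 = 2124.5.
Equity weight = 1418/2124.5 = 0.6675.
Preferred weight = 300.5/2124.5 = 0.1414.
Revolver drawn weight = 406/2124.5 = 0.1911.
Debt contribution = 0.1911 × 6.7% × (1 − 24%) = 0.9731%.
Preferred contribution = 0.1414 × 6.5% = 0.9194%.
Required equity contribution = 12.74% − 1.8925% = 10.8475%  ⇒  Re = 16.2521%.
CAPM: 16.2521% = 3.6% + β × 5.57%  ⇒  β = 2.2715.

2.27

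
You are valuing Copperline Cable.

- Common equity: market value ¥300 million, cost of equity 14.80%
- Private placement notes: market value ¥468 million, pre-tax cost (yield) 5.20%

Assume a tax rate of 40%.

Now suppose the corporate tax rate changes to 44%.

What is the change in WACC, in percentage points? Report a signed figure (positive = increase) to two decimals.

Current WACC:
Total capital V = 300 + 468 = 768.
Equity: weight = 300/768 = 0.3906; cost = 14.8%.
Private placement notes: weight = 468/768 = 0.6094; after-tax cost = 5.2% × (1 − 40%) = 3.1200%.
WACC = 0.3906 × 14.8000% + 0.6094 × 3.1200% = 7.6825%.
After the change:
Total capital V = 300 + 468 = 768.
Equity: weight = 300/768 = 0.3906; cost = 14.8%.
Private placement notes: weight = 468/768 = 0.6094; after-tax cost = 5.2% × (1 − 44%) = 2.9120%.
WACC = 0.3906 × 14.8000% + 0.6094 × 2.9120% = 7.5557%.
Change in WACC = 7.5557% − 7.6825% = -0.1268 pp.

-0.13 pp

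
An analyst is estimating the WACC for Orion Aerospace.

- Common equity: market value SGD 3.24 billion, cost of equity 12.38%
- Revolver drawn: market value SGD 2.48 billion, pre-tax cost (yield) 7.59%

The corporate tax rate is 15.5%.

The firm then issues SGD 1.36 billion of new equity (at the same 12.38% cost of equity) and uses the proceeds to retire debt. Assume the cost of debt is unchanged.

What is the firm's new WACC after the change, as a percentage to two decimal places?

11.21%

After the change:
Total capital V = 4.6 + 1.12 = 5.72.
Equity: weight = 4.6/5.72 = 0.8042; cost = 12.38%.
Revolver drawn: weight = 1.12/5.72 = 0.1958; after-tax cost = 7.59% × (1 − 15.5%) = 6.4135%.
WACC = 0.8042 × 12.3800% + 0.1958 × 6.4135% = 11.2117%.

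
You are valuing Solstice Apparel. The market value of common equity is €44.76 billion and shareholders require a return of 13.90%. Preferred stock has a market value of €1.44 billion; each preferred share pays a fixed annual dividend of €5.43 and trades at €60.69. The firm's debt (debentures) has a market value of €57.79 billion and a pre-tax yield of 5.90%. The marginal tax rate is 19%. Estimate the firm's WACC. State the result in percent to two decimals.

Cost of preferred: Rp = 5.43 / 60.69 = 8.9471%.
Total capital V = 44.76 + 1.44 + 57.79 = 103.99.
Equity: weight = 44.76/103.99 = 0.4304; cost = 13.9%.
Preferred: weight = 1.44/103.99 = 0.0138; cost = 8.9471%.
Debentures: weight = 57.79/103.99 = 0.5557; after-tax cost = 5.9% × (1 − 19%) = 4.7790%.
WACC = 0.4304 × 13.9000% + 0.0138 × 8.9471% + 0.5557 × 4.7790% = 8.7626%.

8.76%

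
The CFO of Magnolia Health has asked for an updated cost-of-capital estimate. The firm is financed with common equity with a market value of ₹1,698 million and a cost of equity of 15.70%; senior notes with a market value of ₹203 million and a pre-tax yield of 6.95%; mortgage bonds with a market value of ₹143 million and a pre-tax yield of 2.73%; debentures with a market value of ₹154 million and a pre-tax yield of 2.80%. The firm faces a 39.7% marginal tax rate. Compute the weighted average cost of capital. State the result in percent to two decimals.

Total capital V = 1698 + 203 + 143 + 154 = 2198.
Equity: weight = 1698/2198 = 0.7725; cost = 15.7%.
Senior notes: weight = 203/2198 = 0.0924; after-tax cost = 6.95% × (1 − 39.7%) = 4.1909%.
Mortgage bonds: weight = 143/2198 = 0.0651; after-tax cost = 2.73% × (1 − 39.7%) = 1.6462%.
Debentures: weight = 154/2198 = 0.0701; after-tax cost = 2.8% × (1 − 39.7%) = 1.6884%.
WACC = 0.7725 × 15.7000% + 0.0924 × 4.1909% + 0.0651 × 1.6462% + 0.0701 × 1.6884% = 12.7410%.

12.74%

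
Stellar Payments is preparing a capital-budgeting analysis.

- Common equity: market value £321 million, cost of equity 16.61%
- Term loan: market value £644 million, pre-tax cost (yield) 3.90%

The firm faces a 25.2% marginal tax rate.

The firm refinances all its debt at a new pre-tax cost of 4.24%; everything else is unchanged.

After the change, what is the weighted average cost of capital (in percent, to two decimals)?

7.64%

After the change:
Total capital V = 321 + 644 = 965.
Equity: weight = 321/965 = 0.3326; cost = 16.61%.
Term loan: weight = 644/965 = 0.6674; after-tax cost = 4.24% × (1 − 25.2%) = 3.1715%.
WACC = 0.3326 × 16.6100% + 0.6674 × 3.1715% = 7.6417%.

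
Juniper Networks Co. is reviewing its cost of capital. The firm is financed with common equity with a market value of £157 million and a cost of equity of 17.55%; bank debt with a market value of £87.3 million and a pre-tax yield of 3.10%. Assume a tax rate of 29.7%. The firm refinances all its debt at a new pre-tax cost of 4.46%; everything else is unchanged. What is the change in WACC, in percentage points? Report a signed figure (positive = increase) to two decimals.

+0.34 pp

Current WACC:
Total capital V = 157 + 87.3 = 244.3.
Equity: weight = 157/244.3 = 0.6427; cost = 17.55%.
Bank debt: weight = 87.3/244.3 = 0.3573; after-tax cost = 3.1% × (1 − 29.7%) = 2.1793%.
WACC = 0.6427 × 17.5500% + 0.3573 × 2.1793% = 12.0573%.
After the change:
Total capital V = 157 + 87.3 = 244.3.
Equity: weight = 157/244.3 = 0.6427; cost = 17.55%.
Bank debt: weight = 87.3/244.3 = 0.3573; after-tax cost = 4.46% × (1 − 29.7%) = 3.1354%.
WACC = 0.6427 × 17.5500% + 0.3573 × 3.1354% = 12.3990%.
Change in WACC = 12.3990% − 12.0573% = 0.3417 pp.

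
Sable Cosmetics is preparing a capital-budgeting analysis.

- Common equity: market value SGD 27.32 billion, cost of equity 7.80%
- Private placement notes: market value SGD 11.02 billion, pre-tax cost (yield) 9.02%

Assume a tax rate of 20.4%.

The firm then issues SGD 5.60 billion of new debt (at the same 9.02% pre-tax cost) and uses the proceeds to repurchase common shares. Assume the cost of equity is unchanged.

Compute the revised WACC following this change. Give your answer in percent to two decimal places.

After the change:
Total capital V = 21.72 + 16.62 = 38.34.
Equity: weight = 21.72/38.34 = 0.5665; cost = 7.8%.
Private placement notes: weight = 16.62/38.34 = 0.4335; after-tax cost = 9.02% × (1 − 20.4%) = 7.1799%.
WACC = 0.5665 × 7.8000% + 0.4335 × 7.1799% = 7.5312%.

7.53%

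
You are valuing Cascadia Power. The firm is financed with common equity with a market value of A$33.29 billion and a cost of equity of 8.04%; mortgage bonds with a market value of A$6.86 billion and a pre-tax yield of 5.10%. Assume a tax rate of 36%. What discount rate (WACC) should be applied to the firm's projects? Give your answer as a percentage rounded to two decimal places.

Total capital V = 33.29 + 6.86 = 40.15.
Equity: weight = 33.29/40.15 = 0.8291; cost = 8.04%.
Mortgage bonds: weight = 6.86/40.15 = 0.1709; after-tax cost = 5.1% × (1 − 36%) = 3.2640%.
WACC = 0.8291 × 8.0400% + 0.1709 × 3.2640% = 7.2240%.

7.22%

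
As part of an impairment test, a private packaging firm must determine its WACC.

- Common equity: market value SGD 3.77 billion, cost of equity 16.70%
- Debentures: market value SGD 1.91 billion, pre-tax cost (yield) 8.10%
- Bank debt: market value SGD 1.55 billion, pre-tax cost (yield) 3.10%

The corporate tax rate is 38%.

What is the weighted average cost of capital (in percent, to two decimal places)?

Total capital V = 3.77 + 1.91 + 1.55 = 7.23.
Equity: weight = 3.77/7.23 = 0.5214; cost = 16.7%.
Debentures: weight = 1.91/7.23 = 0.2642; after-tax cost = 8.1% × (1 − 38%) = 5.0220%.
Bank debt: weight = 1.55/7.23 = 0.2144; after-tax cost = 3.1% × (1 − 38%) = 1.9220%.
WACC = 0.5214 × 16.7000% + 0.2642 × 5.0220% + 0.2144 × 1.9220% = 10.4468%.

10.45%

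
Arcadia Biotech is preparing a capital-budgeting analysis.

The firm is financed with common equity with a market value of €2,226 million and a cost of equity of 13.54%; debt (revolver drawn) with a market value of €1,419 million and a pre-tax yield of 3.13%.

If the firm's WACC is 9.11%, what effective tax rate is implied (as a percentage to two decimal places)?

Total capital V = 2226 + 1419 = 3645.
Equity weight = 2226/3645 = 0.6107.
Revolver drawn weight = 1419/3645 = 0.3893.
Equity contribution = 0.6107 × 13.54% = 8.2689%.
Debt contribution must be 9.11% − 8.2689% = 0.8411%.
0.3893 × 3.13% × (1 − T) = 0.8411%  ⇒  (1 − T) = 0.6903.
T = 30.9708%.

30.97%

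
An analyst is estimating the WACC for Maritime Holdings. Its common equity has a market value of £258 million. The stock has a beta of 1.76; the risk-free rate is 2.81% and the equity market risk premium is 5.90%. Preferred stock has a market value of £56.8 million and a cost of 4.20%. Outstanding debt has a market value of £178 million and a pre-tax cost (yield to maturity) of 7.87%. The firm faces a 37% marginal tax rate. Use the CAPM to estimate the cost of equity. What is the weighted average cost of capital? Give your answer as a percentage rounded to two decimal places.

Cost of equity via CAPM: Re = 2.81% + 1.76 × 5.9% = 13.1940%.
Total capital V = 258 + 56.8 + 178 = 492.8.
Equity: weight = 258/492.8 = 0.5235; cost = 13.194%.
Preferred: weight = 56.8/492.8 = 0.1153; cost = 4.2%.
Debt: weight = 178/492.8 = 0.3612; after-tax cost = 7.87% × (1 − 37%) = 4.9581%.
WACC = 0.5235 × 13.1940% + 0.1153 × 4.2000% + 0.3612 × 4.9581% = 9.1825%.

9.18%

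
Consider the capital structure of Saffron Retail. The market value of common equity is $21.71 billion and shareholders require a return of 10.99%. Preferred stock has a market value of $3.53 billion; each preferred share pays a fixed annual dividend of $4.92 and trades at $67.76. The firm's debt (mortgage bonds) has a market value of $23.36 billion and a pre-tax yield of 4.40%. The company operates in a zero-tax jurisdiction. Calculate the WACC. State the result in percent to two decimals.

Cost of preferred: Rp = 4.92 / 67.76 = 7.2609%.
Total capital V = 21.71 + 3.53 + 23.36 = 48.6.
Equity: weight = 21.71/48.6 = 0.4467; cost = 10.99%.
Preferred: weight = 3.53/48.6 = 0.0726; cost = 7.2609%.
Mortgage bonds: weight = 23.36/48.6 = 0.4807; after-tax cost = 4.4% × (1 − 0%) = 4.4000%.
WACC = 0.4467 × 10.9900% + 0.0726 × 7.2609% + 0.4807 × 4.4000% = 7.5516%.

7.55%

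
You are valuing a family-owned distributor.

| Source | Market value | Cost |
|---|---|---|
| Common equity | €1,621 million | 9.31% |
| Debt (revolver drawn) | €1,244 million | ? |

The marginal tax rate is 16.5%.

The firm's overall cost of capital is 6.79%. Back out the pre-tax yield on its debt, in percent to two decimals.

Total capital V = 1621 + 1244 = 2865.
Equity weight = 1621/2865 = 0.5658.
Revolver drawn weight = 1244/2865 = 0.4342.
Equity contribution = 0.5658 × 9.31% = 5.2675%.
Remaining for debt = 6.79% − 5.2675% = 1.5225%.
Rd × (1 − 16.5%) × 0.4342 = 1.5225%  ⇒  Rd = 4.1992%.

4.20%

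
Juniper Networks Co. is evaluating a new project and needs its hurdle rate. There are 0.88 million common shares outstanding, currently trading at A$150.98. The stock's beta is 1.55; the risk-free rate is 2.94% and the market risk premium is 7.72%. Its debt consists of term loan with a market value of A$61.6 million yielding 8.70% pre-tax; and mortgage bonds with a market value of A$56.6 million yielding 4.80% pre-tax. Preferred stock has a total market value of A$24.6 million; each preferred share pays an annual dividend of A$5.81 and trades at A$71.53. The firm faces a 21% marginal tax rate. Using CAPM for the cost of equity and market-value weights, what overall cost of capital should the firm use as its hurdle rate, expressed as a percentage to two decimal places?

Cost of equity via CAPM: Re = 2.94% + 1.55 × 7.72% = 14.9060%.
Cost of preferred: Rp = 5.81 / 71.53 = 8.1225%.
Market value of equity E = 150.98 × 0.88m = 132.8624m.
Total capital V = 132.8624 + 24.6 + 61.6 + 56.6 = 275.6624.
Equity: weight = 132.8624/275.6624 = 0.4820; cost = 14.906%.
Preferred: weight = 24.6/275.6624 = 0.0892; cost = 8.1225%.
Term loan: weight = 61.6/275.6624 = 0.2235; after-tax cost = 8.7% × (1 − 21%) = 6.8730%.
Mortgage bonds: weight = 56.6/275.6624 = 0.2053; after-tax cost = 4.8% × (1 − 21%) = 3.7920%.
WACC = 0.4820 × 14.9060% + 0.0892 × 8.1225% + 0.2235 × 6.8730% + 0.2053 × 3.7920% = 10.2236%.

10.22%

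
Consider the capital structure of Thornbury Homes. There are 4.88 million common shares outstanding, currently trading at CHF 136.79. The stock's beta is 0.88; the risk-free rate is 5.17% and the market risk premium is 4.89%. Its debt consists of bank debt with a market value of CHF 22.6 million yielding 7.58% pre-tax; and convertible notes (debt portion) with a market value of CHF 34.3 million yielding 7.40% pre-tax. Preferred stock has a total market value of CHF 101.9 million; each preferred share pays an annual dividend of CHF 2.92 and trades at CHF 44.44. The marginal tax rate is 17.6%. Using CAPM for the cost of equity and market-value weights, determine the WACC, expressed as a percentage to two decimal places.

Cost of equity via CAPM: Re = 5.17% + 0.88 × 4.89% = 9.4732%.
Cost of preferred: Rp = 2.92 / 44.44 = 6.5707%.
Market value of equity E = 136.79 × 4.88m = 667.5352m.
Total capital V = 667.5352 + 101.9 + 22.6 + 34.3 = 826.3352.
Equity: weight = 667.5352/826.3352 = 0.8078; cost = 9.4732%.
Preferred: weight = 101.9/826.3352 = 0.1233; cost = 6.5707%.
Bank debt: weight = 22.6/826.3352 = 0.0273; after-tax cost = 7.58% × (1 − 17.6%) = 6.2459%.
Convertible notes (debt portion): weight = 34.3/826.3352 = 0.0415; after-tax cost = 7.4% × (1 − 17.6%) = 6.0976%.
WACC = 0.8078 × 9.4732% + 0.1233 × 6.5707% + 0.0273 × 6.2459% + 0.0415 × 6.0976% = 8.8869%.

8.89%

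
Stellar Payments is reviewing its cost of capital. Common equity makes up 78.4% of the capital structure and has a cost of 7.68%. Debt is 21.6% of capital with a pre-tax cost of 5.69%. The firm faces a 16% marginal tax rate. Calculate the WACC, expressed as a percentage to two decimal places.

After-tax cost of debt = 5.69% × (1 − 16%) = 4.7796%.
WACC = 0.784 × 7.6800% + 0.216 × 4.7796% = 7.0535%.

7.05%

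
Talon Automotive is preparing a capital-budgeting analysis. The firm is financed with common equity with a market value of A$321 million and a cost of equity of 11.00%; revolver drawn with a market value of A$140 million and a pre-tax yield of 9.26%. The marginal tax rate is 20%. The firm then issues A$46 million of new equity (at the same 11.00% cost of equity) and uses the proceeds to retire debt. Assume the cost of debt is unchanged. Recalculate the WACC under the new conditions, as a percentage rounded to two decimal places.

After the change:
Total capital V = 367 + 94 = 461.
Equity: weight = 367/461 = 0.7961; cost = 11%.
Revolver drawn: weight = 94/461 = 0.2039; after-tax cost = 9.26% × (1 − 20%) = 7.4080%.
WACC = 0.7961 × 11.0000% + 0.2039 × 7.4080% = 10.2676%.

10.27%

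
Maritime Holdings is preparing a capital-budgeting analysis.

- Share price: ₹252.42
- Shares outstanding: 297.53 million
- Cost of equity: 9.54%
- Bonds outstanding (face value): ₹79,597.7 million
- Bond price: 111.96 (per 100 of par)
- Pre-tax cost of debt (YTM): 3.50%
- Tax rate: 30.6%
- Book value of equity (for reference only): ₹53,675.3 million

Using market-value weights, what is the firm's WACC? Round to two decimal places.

Market value of equity E = 252.42 × 297.53m = 75102.5226m. Market value of debt D = 79597.7m × 111.96/100 = 89117.58492m.
Total capital V = 75102.5226 + 89117.58492 = 164220.10752.
Equity: weight = 75102.5226/164220.10752 = 0.4573; cost = 9.54%.
Bonds outstanding: weight = 89117.58492/164220.10752 = 0.5427; after-tax cost = 3.5% × (1 − 30.6%) = 2.4290%.
WACC = 0.4573 × 9.5400% + 0.5427 × 2.4290% = 5.6811%.

5.68%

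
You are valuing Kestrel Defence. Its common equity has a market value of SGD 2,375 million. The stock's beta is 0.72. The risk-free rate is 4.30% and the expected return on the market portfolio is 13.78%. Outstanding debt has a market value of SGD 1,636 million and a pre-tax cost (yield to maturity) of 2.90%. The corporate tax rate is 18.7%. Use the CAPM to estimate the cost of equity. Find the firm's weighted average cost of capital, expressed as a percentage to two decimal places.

7.55%

Market risk premium = 13.78% − 4.3% = 9.48%.
Cost of equity via CAPM: Re = 4.3% + 0.72 × 9.48% = 11.1256%.
Total capital V = 2375 + 1636 = 4011.
Equity: weight = 2375/4011 = 0.5921; cost = 11.1256%.
Debt: weight = 1636/4011 = 0.4079; after-tax cost = 2.9% × (1 − 18.7%) = 2.3577%.
WACC = 0.5921 × 11.1256% + 0.4079 × 2.3577% = 7.5494%.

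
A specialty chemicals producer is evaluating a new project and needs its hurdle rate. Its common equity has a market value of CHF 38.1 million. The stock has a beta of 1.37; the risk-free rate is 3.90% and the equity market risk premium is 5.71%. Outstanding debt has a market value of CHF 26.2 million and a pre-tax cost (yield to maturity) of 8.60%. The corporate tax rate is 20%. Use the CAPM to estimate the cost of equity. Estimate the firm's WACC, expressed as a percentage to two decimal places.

9.75%

Cost of equity via CAPM: Re = 3.9% + 1.37 × 5.71% = 11.7227%.
Total capital V = 38.1 + 26.2 = 64.3.
Equity: weight = 38.1/64.3 = 0.5925; cost = 11.7227%.
Debt: weight = 26.2/64.3 = 0.4075; after-tax cost = 8.6% × (1 − 20%) = 6.8800%.
WACC = 0.5925 × 11.7227% + 0.4075 × 6.8800% = 9.7495%.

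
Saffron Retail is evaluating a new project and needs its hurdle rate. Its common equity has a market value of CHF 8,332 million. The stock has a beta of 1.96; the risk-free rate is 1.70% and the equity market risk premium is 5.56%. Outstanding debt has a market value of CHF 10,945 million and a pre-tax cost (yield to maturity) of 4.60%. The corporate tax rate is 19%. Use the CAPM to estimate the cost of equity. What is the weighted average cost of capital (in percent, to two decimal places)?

Cost of equity via CAPM: Re = 1.7% + 1.96 × 5.56% = 12.5976%.
Total capital V = 8332 + 10945 = 19277.
Equity: weight = 8332/19277 = 0.4322; cost = 12.5976%.
Debt: weight = 10945/19277 = 0.5678; after-tax cost = 4.6% × (1 − 19%) = 3.7260%.
WACC = 0.4322 × 12.5976% + 0.5678 × 3.7260% = 7.5605%.

7.56%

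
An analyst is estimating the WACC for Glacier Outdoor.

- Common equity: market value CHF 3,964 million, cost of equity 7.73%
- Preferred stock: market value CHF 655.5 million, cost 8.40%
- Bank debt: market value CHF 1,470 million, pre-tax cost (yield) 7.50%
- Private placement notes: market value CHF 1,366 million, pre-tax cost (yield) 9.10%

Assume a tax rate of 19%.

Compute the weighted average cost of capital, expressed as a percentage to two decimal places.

Total capital V = 3964 + 655.5 + 1470 + 1366 = 7455.5.
Equity: weight = 3964/7455.5 = 0.5317; cost = 7.73%.
Preferred: weight = 655.5/7455.5 = 0.0879; cost = 8.4%.
Bank debt: weight = 1470/7455.5 = 0.1972; after-tax cost = 7.5% × (1 − 19%) = 6.0750%.
Private placement notes: weight = 1366/7455.5 = 0.1832; after-tax cost = 9.1% × (1 − 19%) = 7.3710%.
WACC = 0.5317 × 7.7300% + 0.0879 × 8.4000% + 0.1972 × 6.0750% + 0.1832 × 7.3710% = 7.3968%.

7.40%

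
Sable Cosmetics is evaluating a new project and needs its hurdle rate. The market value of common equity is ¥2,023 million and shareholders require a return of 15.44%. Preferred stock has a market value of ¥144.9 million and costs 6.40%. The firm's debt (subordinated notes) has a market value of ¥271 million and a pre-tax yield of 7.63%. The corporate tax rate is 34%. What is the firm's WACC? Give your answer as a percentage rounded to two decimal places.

13.75%

Total capital V = 2023 + 144.9 + 271 = 2438.9.
Equity: weight = 2023/2438.9 = 0.8295; cost = 15.44%.
Preferred: weight = 144.9/2438.9 = 0.0594; cost = 6.4%.
Subordinated notes: weight = 271/2438.9 = 0.1111; after-tax cost = 7.63% × (1 − 34%) = 5.0358%.
WACC = 0.8295 × 15.4400% + 0.0594 × 6.4000% + 0.1111 × 5.0358% = 13.7468%.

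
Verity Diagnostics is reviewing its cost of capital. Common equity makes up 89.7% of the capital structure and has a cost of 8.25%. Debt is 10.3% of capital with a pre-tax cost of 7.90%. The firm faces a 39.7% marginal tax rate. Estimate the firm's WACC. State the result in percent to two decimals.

7.89%

After-tax cost of debt = 7.9% × (1 − 39.7%) = 4.7637%.
WACC = 0.897 × 8.2500% + 0.103 × 4.7637% = 7.8909%.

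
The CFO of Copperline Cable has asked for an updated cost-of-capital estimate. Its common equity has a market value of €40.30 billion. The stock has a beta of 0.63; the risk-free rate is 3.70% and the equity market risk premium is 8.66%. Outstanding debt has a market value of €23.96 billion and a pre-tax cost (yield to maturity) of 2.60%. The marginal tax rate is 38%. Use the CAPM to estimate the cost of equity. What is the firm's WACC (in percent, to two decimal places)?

Cost of equity via CAPM: Re = 3.7% + 0.63 × 8.66% = 9.1558%.
Total capital V = 40.3 + 23.96 = 64.26.
Equity: weight = 40.3/64.26 = 0.6271; cost = 9.1558%.
Debt: weight = 23.96/64.26 = 0.3729; after-tax cost = 2.6% × (1 − 38%) = 1.6120%.
WACC = 0.6271 × 9.1558% + 0.3729 × 1.6120% = 6.3430%.

6.34%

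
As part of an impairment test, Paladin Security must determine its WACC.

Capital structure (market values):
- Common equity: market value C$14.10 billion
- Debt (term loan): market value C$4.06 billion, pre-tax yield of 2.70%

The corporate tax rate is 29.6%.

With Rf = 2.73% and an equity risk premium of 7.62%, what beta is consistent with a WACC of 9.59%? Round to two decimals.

Total capital V = 14.1 + 4.06 = 18.16.
Equity weight = 14.1/18.16 = 0.7764.
Term loan weight = 4.06/18.16 = 0.2236.
Debt contribution = 0.2236 × 2.7% × (1 − 29.6%) = 0.4250%.
Required equity contribution = 9.59% − 0.4250% = 9.1650%  ⇒  Re = 11.8041%.
CAPM: 11.8041% = 2.73% + β × 7.62%  ⇒  β = 1.1908.

1.19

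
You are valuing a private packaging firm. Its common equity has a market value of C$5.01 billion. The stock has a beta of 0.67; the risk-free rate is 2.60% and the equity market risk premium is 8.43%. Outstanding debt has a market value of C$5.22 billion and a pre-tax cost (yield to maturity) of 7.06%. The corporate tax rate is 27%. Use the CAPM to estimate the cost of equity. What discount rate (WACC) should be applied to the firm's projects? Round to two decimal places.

Cost of equity via CAPM: Re = 2.6% + 0.67 × 8.43% = 8.2481%.
Total capital V = 5.01 + 5.22 = 10.23.
Equity: weight = 5.01/10.23 = 0.4897; cost = 8.2481%.
Debt: weight = 5.22/10.23 = 0.5103; after-tax cost = 7.06% × (1 − 27%) = 5.1538%.
WACC = 0.4897 × 8.2481% + 0.5103 × 5.1538% = 6.6692%.

6.67%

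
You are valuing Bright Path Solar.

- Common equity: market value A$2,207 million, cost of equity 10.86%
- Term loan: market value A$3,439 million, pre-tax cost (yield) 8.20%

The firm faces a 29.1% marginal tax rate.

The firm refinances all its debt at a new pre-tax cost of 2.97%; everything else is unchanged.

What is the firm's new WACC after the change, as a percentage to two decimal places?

After the change:
Total capital V = 2207 + 3439 = 5646.
Equity: weight = 2207/5646 = 0.3909; cost = 10.86%.
Term loan: weight = 3439/5646 = 0.6091; after-tax cost = 2.97% × (1 − 29.1%) = 2.1057%.
WACC = 0.3909 × 10.8600% + 0.6091 × 2.1057% = 5.5277%.

5.53%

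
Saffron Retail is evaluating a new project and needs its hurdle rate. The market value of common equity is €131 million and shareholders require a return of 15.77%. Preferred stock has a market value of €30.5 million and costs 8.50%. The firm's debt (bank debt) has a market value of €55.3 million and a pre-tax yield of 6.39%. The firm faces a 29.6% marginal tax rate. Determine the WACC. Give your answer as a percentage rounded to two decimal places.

Total capital V = 131 + 30.5 + 55.3 = 216.8.
Equity: weight = 131/216.8 = 0.6042; cost = 15.77%.
Preferred: weight = 30.5/216.8 = 0.1407; cost = 8.5%.
Bank debt: weight = 55.3/216.8 = 0.2551; after-tax cost = 6.39% × (1 − 29.6%) = 4.4986%.
WACC = 0.6042 × 15.7700% + 0.1407 × 8.5000% + 0.2551 × 4.4986% = 11.8722%.

11.87%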